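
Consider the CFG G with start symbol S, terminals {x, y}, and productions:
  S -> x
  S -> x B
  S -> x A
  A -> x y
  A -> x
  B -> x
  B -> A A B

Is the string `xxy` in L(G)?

yes

S ⇒ xA ⇒ xxy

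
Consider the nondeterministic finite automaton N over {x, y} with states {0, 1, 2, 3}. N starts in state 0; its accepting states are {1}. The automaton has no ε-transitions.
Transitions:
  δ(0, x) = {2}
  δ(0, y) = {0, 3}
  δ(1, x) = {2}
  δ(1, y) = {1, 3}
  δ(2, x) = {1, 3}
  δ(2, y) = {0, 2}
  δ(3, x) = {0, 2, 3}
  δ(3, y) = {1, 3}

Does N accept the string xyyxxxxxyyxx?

Start: {0}
read x: {2}
read y: {0, 2}
read y: {0, 2, 3}
read x: {0, 1, 2, 3}
read x: {0, 1, 2, 3}
read x: {0, 1, 2, 3}
read x: {0, 1, 2, 3}
read x: {0, 1, 2, 3}
read y: {0, 1, 2, 3}
read y: {0, 1, 2, 3}
read x: {0, 1, 2, 3}
read x: {0, 1, 2, 3}
Reachable ∩ accepting = {1} — nonempty.

accepted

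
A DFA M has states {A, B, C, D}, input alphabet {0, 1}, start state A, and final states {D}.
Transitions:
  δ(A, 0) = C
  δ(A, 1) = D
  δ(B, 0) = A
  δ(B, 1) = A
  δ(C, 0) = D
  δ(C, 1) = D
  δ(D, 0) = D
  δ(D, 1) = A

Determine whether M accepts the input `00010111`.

A --0--> C
C --0--> D
D --0--> D
D --1--> A
A --0--> C
C --1--> D
D --1--> A
A --1--> D
End in state D, which is an accepting state.

accepted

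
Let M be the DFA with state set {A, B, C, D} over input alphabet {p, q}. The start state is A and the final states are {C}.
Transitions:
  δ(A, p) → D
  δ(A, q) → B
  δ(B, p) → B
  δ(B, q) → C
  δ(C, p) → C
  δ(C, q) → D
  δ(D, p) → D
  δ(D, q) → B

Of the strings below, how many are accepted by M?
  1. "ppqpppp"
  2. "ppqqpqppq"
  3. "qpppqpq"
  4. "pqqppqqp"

0

"ppqpppp": rejected
"ppqqpqppq": rejected
"qpppqpq": rejected
"pqqppqqp": rejected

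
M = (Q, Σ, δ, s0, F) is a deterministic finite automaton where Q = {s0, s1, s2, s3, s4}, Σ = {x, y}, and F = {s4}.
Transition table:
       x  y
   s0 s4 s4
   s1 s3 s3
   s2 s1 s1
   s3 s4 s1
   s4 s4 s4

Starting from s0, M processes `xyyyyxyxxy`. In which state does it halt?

s4

s0 --x--> s4
s4 --y--> s4
s4 --y--> s4
s4 --y--> s4
s4 --y--> s4
s4 --x--> s4
s4 --y--> s4
s4 --x--> s4
s4 --x--> s4
s4 --y--> s4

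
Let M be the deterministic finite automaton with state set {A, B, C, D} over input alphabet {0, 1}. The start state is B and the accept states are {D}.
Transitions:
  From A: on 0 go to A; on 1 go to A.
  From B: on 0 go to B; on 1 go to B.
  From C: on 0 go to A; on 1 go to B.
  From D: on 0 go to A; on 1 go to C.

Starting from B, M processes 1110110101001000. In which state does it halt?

B --1--> B
B --1--> B
B --1--> B
B --0--> B
B --1--> B
B --1--> B
B --0--> B
B --1--> B
B --0--> B
B --1--> B
B --0--> B
B --0--> B
B --1--> B
B --0--> B
B --0--> B
B --0--> B

B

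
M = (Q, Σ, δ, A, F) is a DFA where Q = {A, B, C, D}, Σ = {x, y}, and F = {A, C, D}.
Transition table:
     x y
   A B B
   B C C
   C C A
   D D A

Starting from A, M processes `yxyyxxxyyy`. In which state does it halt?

C

A --y--> B
B --x--> C
C --y--> A
A --y--> B
B --x--> C
C --x--> C
C --x--> C
C --y--> A
A --y--> B
B --y--> C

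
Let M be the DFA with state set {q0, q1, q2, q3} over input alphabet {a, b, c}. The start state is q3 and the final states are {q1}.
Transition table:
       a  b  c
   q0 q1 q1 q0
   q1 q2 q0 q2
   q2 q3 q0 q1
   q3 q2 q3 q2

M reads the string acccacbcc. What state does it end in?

q0

q3 --a--> q2
q2 --c--> q1
q1 --c--> q2
q2 --c--> q1
q1 --a--> q2
q2 --c--> q1
q1 --b--> q0
q0 --c--> q0
q0 --c--> q0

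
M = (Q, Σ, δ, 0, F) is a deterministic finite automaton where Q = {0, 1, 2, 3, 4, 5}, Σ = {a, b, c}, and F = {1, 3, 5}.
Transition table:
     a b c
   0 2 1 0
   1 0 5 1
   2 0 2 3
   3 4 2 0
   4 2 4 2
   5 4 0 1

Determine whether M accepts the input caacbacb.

accepted

0 --c--> 0
0 --a--> 2
2 --a--> 0
0 --c--> 0
0 --b--> 1
1 --a--> 0
0 --c--> 0
0 --b--> 1
End in state 1, which is an accepting state.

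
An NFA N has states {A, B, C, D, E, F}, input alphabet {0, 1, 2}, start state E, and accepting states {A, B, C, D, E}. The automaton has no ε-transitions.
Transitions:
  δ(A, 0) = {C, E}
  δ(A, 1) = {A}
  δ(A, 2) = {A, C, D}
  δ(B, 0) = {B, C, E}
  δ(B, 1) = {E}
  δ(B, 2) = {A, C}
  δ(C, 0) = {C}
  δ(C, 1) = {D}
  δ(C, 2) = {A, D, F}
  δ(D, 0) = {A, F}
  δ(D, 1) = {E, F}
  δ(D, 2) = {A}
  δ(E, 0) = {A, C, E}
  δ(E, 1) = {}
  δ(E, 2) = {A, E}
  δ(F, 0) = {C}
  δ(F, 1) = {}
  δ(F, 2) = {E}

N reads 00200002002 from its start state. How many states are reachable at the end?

Start: {E}
read 0: {A, C, E}
read 0: {A, C, E}
read 2: {A, C, D, E, F}
read 0: {A, C, E, F}
read 0: {A, C, E}
read 0: {A, C, E}
read 0: {A, C, E}
read 2: {A, C, D, E, F}
read 0: {A, C, E, F}
read 0: {A, C, E}
read 2: {A, C, D, E, F}
Final reachable set {A, C, D, E, F} has 5 states.

5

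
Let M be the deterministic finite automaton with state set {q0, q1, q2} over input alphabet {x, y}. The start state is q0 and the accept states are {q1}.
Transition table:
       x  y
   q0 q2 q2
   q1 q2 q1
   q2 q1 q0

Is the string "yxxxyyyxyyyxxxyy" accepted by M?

q0 --y--> q2
q2 --x--> q1
q1 --x--> q2
q2 --x--> q1
q1 --y--> q1
q1 --y--> q1
q1 --y--> q1
q1 --x--> q2
q2 --y--> q0
q0 --y--> q2
q2 --y--> q0
q0 --x--> q2
q2 --x--> q1
q1 --x--> q2
q2 --y--> q0
q0 --y--> q2
End in state q2, which is not an accepting state.

rejected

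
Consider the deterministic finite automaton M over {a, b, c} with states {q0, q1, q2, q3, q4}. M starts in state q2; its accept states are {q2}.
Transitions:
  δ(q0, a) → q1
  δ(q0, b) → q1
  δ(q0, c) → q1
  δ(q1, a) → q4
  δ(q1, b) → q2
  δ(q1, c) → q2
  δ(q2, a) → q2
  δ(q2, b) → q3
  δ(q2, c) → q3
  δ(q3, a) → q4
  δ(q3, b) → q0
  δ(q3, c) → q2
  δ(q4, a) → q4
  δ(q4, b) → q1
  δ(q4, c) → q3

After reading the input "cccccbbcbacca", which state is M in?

q2 --c--> q3
q3 --c--> q2
q2 --c--> q3
q3 --c--> q2
q2 --c--> q3
q3 --b--> q0
q0 --b--> q1
q1 --c--> q2
q2 --b--> q3
q3 --a--> q4
q4 --c--> q3
q3 --c--> q2
q2 --a--> q2

q2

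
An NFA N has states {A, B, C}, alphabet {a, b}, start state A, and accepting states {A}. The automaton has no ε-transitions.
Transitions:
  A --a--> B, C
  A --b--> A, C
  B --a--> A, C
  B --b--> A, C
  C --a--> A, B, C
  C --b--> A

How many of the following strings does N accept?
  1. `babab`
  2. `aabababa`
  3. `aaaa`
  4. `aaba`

4

`babab`: accepted
`aabababa`: accepted
`aaaa`: accepted
`aaba`: accepted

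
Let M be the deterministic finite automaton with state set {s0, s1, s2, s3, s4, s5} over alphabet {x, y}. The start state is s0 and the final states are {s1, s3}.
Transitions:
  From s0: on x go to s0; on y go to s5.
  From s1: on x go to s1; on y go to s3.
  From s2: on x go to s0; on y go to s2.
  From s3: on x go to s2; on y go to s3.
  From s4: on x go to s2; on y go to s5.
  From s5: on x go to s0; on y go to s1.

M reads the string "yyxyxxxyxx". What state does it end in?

s0

s0 --y--> s5
s5 --y--> s1
s1 --x--> s1
s1 --y--> s3
s3 --x--> s2
s2 --x--> s0
s0 --x--> s0
s0 --y--> s5
s5 --x--> s0
s0 --x--> s0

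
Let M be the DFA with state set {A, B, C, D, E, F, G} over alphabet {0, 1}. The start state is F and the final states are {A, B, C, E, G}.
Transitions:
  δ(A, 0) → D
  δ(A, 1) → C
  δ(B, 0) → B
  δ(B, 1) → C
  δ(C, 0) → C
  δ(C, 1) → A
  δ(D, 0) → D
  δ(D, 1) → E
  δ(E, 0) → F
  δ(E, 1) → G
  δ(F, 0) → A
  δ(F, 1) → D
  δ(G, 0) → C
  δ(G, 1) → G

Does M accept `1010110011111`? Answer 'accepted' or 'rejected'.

F --1--> D
D --0--> D
D --1--> E
E --0--> F
F --1--> D
D --1--> E
E --0--> F
F --0--> A
A --1--> C
C --1--> A
A --1--> C
C --1--> A
A --1--> C
End in state C, which is an accepting state.

accepted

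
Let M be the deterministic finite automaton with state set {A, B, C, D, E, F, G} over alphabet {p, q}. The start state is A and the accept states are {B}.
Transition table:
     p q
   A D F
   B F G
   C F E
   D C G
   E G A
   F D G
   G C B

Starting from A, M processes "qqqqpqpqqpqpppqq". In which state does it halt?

B

A --q--> F
F --q--> G
G --q--> B
B --q--> G
G --p--> C
C --q--> E
E --p--> G
G --q--> B
B --q--> G
G --p--> C
C --q--> E
E --p--> G
G --p--> C
C --p--> F
F --q--> G
G --q--> B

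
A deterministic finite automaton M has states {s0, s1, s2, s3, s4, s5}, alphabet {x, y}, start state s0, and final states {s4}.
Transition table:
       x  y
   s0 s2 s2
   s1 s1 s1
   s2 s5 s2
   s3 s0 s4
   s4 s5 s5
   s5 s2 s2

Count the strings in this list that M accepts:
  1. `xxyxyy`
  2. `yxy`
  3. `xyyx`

`xxyxyy`: rejected
`yxy`: rejected
`xyyx`: rejected

0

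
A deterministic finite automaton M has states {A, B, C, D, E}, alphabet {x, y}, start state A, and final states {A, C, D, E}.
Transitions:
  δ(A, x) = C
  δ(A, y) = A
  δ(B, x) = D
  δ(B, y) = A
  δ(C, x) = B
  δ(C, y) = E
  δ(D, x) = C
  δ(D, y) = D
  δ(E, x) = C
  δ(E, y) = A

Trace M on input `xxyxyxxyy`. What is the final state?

A

A --x--> C
C --x--> B
B --y--> A
A --x--> C
C --y--> E
E --x--> C
C --x--> B
B --y--> A
A --y--> A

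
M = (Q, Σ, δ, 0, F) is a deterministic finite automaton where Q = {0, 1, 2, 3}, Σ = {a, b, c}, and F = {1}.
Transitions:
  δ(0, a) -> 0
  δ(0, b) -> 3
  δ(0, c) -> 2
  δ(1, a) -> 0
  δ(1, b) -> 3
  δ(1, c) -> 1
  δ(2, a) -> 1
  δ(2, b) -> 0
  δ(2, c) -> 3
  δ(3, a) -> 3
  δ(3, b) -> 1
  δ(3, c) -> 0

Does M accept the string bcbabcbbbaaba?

rejected

0 --b--> 3
3 --c--> 0
0 --b--> 3
3 --a--> 3
3 --b--> 1
1 --c--> 1
1 --b--> 3
3 --b--> 1
1 --b--> 3
3 --a--> 3
3 --a--> 3
3 --b--> 1
1 --a--> 0
End in state 0, which is not an accepting state.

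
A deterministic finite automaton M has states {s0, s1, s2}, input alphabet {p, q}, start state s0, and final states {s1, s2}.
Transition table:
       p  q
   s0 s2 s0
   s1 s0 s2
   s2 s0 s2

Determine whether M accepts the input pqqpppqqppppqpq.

accepted

s0 --p--> s2
s2 --q--> s2
s2 --q--> s2
s2 --p--> s0
s0 --p--> s2
s2 --p--> s0
s0 --q--> s0
s0 --q--> s0
s0 --p--> s2
s2 --p--> s0
s0 --p--> s2
s2 --p--> s0
s0 --q--> s0
s0 --p--> s2
s2 --q--> s2
End in state s2, which is an accepting state.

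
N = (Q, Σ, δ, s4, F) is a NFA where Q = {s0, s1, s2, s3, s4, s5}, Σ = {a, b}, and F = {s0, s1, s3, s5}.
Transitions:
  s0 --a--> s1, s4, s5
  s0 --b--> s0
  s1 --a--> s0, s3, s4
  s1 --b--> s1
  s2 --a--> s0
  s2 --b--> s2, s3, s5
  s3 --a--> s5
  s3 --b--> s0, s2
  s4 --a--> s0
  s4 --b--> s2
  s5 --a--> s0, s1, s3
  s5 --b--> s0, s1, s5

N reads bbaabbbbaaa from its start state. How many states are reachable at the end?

Start: {s4}
read b: {s2}
read b: {s2, s3, s5}
read a: {s0, s1, s3, s5}
read a: {s0, s1, s3, s4, s5}
read b: {s0, s1, s2, s5}
read b: {s0, s1, s2, s3, s5}
read b: {s0, s1, s2, s3, s5}
read b: {s0, s1, s2, s3, s5}
read a: {s0, s1, s3, s4, s5}
read a: {s0, s1, s3, s4, s5}
read a: {s0, s1, s3, s4, s5}
Final reachable set {s0, s1, s3, s4, s5} has 5 states.

5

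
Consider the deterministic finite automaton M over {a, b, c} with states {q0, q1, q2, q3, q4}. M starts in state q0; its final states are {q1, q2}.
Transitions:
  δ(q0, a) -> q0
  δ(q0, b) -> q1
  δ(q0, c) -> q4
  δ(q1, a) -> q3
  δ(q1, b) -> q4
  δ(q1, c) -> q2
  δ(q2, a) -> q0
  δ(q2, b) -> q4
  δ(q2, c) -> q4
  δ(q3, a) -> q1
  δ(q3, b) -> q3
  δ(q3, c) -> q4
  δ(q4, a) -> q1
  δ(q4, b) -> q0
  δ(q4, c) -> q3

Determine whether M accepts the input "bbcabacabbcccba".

accepted

q0 --b--> q1
q1 --b--> q4
q4 --c--> q3
q3 --a--> q1
q1 --b--> q4
q4 --a--> q1
q1 --c--> q2
q2 --a--> q0
q0 --b--> q1
q1 --b--> q4
q4 --c--> q3
q3 --c--> q4
q4 --c--> q3
q3 --b--> q3
q3 --a--> q1
End in state q1, which is an accepting state.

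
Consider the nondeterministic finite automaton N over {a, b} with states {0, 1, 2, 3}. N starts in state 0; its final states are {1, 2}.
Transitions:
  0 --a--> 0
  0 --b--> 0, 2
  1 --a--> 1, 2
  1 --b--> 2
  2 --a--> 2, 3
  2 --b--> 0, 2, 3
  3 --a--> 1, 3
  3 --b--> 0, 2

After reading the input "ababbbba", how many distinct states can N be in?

4

Start: {0}
read a: {0}
read b: {0, 2}
read a: {0, 2, 3}
read b: {0, 2, 3}
read b: {0, 2, 3}
read b: {0, 2, 3}
read b: {0, 2, 3}
read a: {0, 1, 2, 3}
Final reachable set {0, 1, 2, 3} has 4 states.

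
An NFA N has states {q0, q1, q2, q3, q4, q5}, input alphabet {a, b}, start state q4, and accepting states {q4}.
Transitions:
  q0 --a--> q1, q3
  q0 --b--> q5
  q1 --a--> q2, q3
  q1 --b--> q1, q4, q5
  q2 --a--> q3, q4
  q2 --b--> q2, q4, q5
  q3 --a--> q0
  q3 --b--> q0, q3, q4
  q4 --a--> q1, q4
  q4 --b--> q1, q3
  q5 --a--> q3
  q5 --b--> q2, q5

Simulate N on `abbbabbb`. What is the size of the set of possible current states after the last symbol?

6

Start: {q4}
read a: {q1, q4}
read b: {q1, q3, q4, q5}
read b: {q0, q1, q2, q3, q4, q5}
read b: {q0, q1, q2, q3, q4, q5}
read a: {q0, q1, q2, q3, q4}
read b: {q0, q1, q2, q3, q4, q5}
read b: {q0, q1, q2, q3, q4, q5}
read b: {q0, q1, q2, q3, q4, q5}
Final reachable set {q0, q1, q2, q3, q4, q5} has 6 states.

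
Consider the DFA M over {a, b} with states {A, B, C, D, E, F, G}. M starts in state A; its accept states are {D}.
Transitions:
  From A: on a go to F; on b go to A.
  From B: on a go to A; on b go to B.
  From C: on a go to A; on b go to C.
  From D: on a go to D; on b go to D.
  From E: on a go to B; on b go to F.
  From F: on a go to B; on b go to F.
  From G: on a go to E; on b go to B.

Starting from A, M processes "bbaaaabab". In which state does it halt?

A --b--> A
A --b--> A
A --a--> F
F --a--> B
B --a--> A
A --a--> F
F --b--> F
F --a--> B
B --b--> B

B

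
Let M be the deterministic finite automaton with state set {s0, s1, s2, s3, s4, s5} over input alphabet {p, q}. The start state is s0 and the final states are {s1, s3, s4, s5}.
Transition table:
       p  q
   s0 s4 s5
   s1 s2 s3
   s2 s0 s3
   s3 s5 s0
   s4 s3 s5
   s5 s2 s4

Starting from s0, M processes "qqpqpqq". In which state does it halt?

s4

s0 --q--> s5
s5 --q--> s4
s4 --p--> s3
s3 --q--> s0
s0 --p--> s4
s4 --q--> s5
s5 --q--> s4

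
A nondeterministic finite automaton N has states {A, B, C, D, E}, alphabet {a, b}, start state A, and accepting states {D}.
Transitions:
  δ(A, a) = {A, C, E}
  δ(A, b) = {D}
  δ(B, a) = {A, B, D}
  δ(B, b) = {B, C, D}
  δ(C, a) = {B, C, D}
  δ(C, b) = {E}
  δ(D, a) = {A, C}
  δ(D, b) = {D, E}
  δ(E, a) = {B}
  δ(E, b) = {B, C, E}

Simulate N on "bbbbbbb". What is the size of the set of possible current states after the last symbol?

4

Start: {A}
read b: {D}
read b: {D, E}
read b: {B, C, D, E}
read b: {B, C, D, E}
read b: {B, C, D, E}
read b: {B, C, D, E}
read b: {B, C, D, E}
Final reachable set {B, C, D, E} has 4 states.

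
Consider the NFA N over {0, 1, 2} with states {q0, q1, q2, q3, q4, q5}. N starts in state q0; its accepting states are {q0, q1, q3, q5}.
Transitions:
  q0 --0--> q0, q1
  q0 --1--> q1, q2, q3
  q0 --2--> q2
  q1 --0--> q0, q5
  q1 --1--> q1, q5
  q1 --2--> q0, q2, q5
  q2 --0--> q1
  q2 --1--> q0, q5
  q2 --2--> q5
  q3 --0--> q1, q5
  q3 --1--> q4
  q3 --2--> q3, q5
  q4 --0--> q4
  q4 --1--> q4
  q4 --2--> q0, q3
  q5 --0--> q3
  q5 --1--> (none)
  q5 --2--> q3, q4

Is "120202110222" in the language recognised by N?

accepted

Start: {q0}
read 1: {q1, q2, q3}
read 2: {q0, q2, q3, q5}
read 0: {q0, q1, q3, q5}
read 2: {q0, q2, q3, q4, q5}
read 0: {q0, q1, q3, q4, q5}
read 2: {q0, q2, q3, q4, q5}
read 1: {q0, q1, q2, q3, q4, q5}
read 1: {q0, q1, q2, q3, q4, q5}
read 0: {q0, q1, q3, q4, q5}
read 2: {q0, q2, q3, q4, q5}
read 2: {q0, q2, q3, q4, q5}
read 2: {q0, q2, q3, q4, q5}
Reachable ∩ accepting = {q0, q3, q5} — nonempty.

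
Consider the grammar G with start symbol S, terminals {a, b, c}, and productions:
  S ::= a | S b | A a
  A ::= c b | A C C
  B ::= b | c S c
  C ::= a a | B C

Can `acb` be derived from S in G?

no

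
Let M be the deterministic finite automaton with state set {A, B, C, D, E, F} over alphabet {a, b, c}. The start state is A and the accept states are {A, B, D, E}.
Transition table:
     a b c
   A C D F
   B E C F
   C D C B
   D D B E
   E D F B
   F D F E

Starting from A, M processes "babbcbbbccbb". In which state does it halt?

F

A --b--> D
D --a--> D
D --b--> B
B --b--> C
C --c--> B
B --b--> C
C --b--> C
C --b--> C
C --c--> B
B --c--> F
F --b--> F
F --b--> F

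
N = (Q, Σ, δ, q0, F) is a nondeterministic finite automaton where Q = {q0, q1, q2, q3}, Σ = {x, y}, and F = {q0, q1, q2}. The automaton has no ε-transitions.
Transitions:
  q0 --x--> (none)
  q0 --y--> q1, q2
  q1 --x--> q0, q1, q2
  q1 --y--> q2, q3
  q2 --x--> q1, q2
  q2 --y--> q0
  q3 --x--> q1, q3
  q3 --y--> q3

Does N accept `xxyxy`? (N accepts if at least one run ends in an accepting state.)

Start: {q0}
read x: {}
The reachable set is empty and stays empty for the remaining 4 symbols.
Reachable ∩ accepting = {} — empty.

rejected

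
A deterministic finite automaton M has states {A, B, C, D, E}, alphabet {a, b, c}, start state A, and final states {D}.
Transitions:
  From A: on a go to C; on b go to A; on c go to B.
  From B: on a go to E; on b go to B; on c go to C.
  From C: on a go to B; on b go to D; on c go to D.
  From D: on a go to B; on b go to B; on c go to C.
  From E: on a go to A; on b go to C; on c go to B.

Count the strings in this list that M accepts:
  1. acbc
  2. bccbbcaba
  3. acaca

acbc: rejected
bccbbcaba: rejected
acaca: rejected

0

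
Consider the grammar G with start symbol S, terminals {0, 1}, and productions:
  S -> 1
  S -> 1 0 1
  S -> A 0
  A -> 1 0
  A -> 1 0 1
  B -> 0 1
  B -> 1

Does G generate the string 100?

yes

S ⇒ A0 ⇒ 100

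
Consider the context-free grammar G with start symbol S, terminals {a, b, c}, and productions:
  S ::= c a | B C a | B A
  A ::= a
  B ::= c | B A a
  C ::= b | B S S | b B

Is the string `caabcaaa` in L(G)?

yes

S ⇒ BCa ⇒ BAaCa ⇒ cAaCa ⇒ caaCa ⇒ caabBa ⇒ caabBAaa ⇒ caabcAaa ⇒ caabcaaa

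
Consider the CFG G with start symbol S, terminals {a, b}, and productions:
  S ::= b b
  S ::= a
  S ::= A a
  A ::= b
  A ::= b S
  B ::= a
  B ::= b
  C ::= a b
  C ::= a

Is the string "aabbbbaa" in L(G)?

no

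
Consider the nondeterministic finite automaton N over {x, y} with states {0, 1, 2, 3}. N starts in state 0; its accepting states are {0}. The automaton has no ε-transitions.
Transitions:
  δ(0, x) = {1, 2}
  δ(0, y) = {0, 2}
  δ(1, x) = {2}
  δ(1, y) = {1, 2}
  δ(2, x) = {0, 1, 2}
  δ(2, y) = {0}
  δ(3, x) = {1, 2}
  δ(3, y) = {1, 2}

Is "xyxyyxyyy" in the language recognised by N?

Start: {0}
read x: {1, 2}
read y: {0, 1, 2}
read x: {0, 1, 2}
read y: {0, 1, 2}
read y: {0, 1, 2}
read x: {0, 1, 2}
read y: {0, 1, 2}
read y: {0, 1, 2}
read y: {0, 1, 2}
Reachable ∩ accepting = {0} — nonempty.

accepted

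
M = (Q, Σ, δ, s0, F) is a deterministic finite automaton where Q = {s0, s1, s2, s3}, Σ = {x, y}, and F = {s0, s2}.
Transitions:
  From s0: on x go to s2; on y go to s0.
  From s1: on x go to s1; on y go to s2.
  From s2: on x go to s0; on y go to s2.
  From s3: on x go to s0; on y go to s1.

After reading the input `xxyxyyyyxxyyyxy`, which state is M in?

s0

s0 --x--> s2
s2 --x--> s0
s0 --y--> s0
s0 --x--> s2
s2 --y--> s2
s2 --y--> s2
s2 --y--> s2
s2 --y--> s2
s2 --x--> s0
s0 --x--> s2
s2 --y--> s2
s2 --y--> s2
s2 --y--> s2
s2 --x--> s0
s0 --y--> s0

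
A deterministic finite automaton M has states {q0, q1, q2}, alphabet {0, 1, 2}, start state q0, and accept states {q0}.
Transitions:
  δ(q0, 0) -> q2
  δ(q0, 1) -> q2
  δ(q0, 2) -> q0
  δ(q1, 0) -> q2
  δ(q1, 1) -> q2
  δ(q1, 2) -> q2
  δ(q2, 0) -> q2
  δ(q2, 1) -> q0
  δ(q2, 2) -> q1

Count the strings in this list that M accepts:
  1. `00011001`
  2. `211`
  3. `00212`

`00011001`: accepted
`211`: accepted
`00212`: rejected

2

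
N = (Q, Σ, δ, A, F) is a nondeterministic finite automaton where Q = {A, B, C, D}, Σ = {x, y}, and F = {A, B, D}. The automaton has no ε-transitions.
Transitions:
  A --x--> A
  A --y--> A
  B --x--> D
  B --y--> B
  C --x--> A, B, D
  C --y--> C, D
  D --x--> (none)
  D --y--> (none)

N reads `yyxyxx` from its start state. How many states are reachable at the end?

1

Start: {A}
read y: {A}
read y: {A}
read x: {A}
read y: {A}
read x: {A}
read x: {A}
Final reachable set {A} has 1 state.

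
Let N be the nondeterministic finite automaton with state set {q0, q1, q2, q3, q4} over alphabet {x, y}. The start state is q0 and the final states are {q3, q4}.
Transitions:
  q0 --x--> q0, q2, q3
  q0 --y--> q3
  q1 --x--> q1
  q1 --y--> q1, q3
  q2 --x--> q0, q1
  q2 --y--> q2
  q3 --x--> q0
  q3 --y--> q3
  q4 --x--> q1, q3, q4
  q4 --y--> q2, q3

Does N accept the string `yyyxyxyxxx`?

accepted

Start: {q0}
read y: {q3}
read y: {q3}
read y: {q3}
read x: {q0}
read y: {q3}
read x: {q0}
read y: {q3}
read x: {q0}
read x: {q0, q2, q3}
read x: {q0, q1, q2, q3}
Reachable ∩ accepting = {q3} — nonempty.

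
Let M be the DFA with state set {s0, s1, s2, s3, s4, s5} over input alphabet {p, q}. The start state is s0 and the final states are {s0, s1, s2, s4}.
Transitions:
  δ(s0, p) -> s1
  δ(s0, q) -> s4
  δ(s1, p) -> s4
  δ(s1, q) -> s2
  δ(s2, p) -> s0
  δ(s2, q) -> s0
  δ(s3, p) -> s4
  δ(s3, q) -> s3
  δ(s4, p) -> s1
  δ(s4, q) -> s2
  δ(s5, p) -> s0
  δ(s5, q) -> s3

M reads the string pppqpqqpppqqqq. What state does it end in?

s2

s0 --p--> s1
s1 --p--> s4
s4 --p--> s1
s1 --q--> s2
s2 --p--> s0
s0 --q--> s4
s4 --q--> s2
s2 --p--> s0
s0 --p--> s1
s1 --p--> s4
s4 --q--> s2
s2 --q--> s0
s0 --q--> s4
s4 --q--> s2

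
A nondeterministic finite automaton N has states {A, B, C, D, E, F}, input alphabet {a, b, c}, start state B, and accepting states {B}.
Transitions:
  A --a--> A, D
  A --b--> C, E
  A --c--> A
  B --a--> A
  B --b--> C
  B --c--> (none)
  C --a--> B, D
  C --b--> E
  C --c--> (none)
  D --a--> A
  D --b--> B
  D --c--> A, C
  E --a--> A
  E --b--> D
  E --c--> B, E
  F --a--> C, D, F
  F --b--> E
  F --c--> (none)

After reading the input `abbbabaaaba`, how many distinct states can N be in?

3

Start: {B}
read a: {A}
read b: {C, E}
read b: {D, E}
read b: {B, D}
read a: {A}
read b: {C, E}
read a: {A, B, D}
read a: {A, D}
read a: {A, D}
read b: {B, C, E}
read a: {A, B, D}
Final reachable set {A, B, D} has 3 states.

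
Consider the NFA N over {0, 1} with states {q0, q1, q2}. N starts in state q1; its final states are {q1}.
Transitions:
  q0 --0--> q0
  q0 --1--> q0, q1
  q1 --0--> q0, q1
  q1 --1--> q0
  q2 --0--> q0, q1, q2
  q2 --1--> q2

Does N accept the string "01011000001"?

accepted

Start: {q1}
read 0: {q0, q1}
read 1: {q0, q1}
read 0: {q0, q1}
read 1: {q0, q1}
read 1: {q0, q1}
read 0: {q0, q1}
read 0: {q0, q1}
read 0: {q0, q1}
read 0: {q0, q1}
read 0: {q0, q1}
read 1: {q0, q1}
Reachable ∩ accepting = {q1} — nonempty.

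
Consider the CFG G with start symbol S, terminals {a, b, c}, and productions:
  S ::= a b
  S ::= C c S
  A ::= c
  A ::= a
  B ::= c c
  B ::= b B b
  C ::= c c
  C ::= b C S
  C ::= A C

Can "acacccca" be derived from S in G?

no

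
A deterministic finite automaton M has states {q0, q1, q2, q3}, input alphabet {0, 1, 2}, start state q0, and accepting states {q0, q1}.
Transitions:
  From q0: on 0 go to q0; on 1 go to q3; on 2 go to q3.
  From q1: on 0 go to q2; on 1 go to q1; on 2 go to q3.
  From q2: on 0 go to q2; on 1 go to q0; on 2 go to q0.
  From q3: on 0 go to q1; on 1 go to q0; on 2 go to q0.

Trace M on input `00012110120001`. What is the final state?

q0 --0--> q0
q0 --0--> q0
q0 --0--> q0
q0 --1--> q3
q3 --2--> q0
q0 --1--> q3
q3 --1--> q0
q0 --0--> q0
q0 --1--> q3
q3 --2--> q0
q0 --0--> q0
q0 --0--> q0
q0 --0--> q0
q0 --1--> q3

q3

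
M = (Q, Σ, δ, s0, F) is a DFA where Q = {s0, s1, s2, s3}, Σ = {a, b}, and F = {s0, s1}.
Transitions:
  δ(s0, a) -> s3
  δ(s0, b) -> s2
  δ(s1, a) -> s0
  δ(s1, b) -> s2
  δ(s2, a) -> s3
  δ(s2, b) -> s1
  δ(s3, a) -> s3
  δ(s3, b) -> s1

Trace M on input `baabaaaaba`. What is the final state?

s0

s0 --b--> s2
s2 --a--> s3
s3 --a--> s3
s3 --b--> s1
s1 --a--> s0
s0 --a--> s3
s3 --a--> s3
s3 --a--> s3
s3 --b--> s1
s1 --a--> s0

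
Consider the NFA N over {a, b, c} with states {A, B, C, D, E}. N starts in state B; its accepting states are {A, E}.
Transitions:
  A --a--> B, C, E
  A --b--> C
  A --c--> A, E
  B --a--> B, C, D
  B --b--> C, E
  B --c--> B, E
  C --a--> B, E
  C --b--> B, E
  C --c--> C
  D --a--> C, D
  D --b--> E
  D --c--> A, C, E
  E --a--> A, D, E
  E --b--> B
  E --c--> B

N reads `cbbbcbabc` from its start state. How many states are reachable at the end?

3

Start: {B}
read c: {B, E}
read b: {B, C, E}
read b: {B, C, E}
read b: {B, C, E}
read c: {B, C, E}
read b: {B, C, E}
read a: {A, B, C, D, E}
read b: {B, C, E}
read c: {B, C, E}
Final reachable set {B, C, E} has 3 states.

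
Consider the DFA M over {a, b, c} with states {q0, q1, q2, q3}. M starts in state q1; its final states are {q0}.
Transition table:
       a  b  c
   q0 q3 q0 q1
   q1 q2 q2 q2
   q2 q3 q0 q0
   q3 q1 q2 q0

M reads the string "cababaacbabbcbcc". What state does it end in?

q1

q1 --c--> q2
q2 --a--> q3
q3 --b--> q2
q2 --a--> q3
q3 --b--> q2
q2 --a--> q3
q3 --a--> q1
q1 --c--> q2
q2 --b--> q0
q0 --a--> q3
q3 --b--> q2
q2 --b--> q0
q0 --c--> q1
q1 --b--> q2
q2 --c--> q0
q0 --c--> q1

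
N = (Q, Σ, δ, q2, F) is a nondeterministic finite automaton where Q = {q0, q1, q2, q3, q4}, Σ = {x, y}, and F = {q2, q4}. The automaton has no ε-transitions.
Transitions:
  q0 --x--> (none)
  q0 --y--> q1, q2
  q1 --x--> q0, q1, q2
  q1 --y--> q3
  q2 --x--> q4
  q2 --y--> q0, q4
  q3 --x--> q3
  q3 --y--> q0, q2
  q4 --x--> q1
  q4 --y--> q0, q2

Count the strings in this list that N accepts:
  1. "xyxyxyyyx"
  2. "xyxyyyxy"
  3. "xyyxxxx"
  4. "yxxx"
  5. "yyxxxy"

"xyxyxyyyx": accepted
"xyxyyyxy": accepted
"xyyxxxx": accepted
"yxxx": accepted
"yyxxxy": accepted

5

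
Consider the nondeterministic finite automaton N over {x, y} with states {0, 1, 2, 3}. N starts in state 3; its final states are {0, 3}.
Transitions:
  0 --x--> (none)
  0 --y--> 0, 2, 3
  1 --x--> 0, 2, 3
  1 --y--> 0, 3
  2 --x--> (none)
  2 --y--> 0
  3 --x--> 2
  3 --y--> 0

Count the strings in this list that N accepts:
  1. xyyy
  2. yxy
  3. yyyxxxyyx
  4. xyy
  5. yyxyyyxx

2

xyyy: accepted
yxy: rejected
yyyxxxyyx: rejected
xyy: accepted
yyxyyyxx: rejected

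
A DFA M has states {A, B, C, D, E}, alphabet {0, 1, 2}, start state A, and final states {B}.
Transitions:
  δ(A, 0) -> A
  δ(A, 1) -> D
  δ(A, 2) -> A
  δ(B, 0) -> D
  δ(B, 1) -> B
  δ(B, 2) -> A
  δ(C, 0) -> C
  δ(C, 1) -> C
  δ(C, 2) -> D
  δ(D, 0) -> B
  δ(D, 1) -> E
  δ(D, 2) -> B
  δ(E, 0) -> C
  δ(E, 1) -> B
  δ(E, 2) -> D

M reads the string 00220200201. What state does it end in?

A --0--> A
A --0--> A
A --2--> A
A --2--> A
A --0--> A
A --2--> A
A --0--> A
A --0--> A
A --2--> A
A --0--> A
A --1--> D

D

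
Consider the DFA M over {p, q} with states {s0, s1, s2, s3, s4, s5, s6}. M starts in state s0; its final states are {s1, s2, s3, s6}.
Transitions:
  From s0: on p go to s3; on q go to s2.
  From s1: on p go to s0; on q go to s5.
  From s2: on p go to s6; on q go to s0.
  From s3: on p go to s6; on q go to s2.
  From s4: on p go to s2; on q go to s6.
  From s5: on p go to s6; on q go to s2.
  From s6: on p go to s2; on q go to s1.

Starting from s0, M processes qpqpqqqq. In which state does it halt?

s0

s0 --q--> s2
s2 --p--> s6
s6 --q--> s1
s1 --p--> s0
s0 --q--> s2
s2 --q--> s0
s0 --q--> s2
s2 --q--> s0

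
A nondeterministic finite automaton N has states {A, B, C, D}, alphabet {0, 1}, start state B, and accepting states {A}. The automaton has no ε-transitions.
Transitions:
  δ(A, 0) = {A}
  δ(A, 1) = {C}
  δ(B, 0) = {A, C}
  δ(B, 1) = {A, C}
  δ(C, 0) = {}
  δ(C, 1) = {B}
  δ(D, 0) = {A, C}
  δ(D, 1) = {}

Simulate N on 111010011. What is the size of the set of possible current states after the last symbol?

1

Start: {B}
read 1: {A, C}
read 1: {B, C}
read 1: {A, B, C}
read 0: {A, C}
read 1: {B, C}
read 0: {A, C}
read 0: {A}
read 1: {C}
read 1: {B}
Final reachable set {B} has 1 state.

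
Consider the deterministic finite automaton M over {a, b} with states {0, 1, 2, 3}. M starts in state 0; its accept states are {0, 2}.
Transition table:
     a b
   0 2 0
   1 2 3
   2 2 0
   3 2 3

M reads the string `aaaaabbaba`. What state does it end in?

0 --a--> 2
2 --a--> 2
2 --a--> 2
2 --a--> 2
2 --a--> 2
2 --b--> 0
0 --b--> 0
0 --a--> 2
2 --b--> 0
0 --a--> 2

2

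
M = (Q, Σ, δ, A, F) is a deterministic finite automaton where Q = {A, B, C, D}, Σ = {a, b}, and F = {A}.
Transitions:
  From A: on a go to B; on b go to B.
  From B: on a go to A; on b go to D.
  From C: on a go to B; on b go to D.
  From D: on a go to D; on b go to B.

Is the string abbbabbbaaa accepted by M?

A --a--> B
B --b--> D
D --b--> B
B --b--> D
D --a--> D
D --b--> B
B --b--> D
D --b--> B
B --a--> A
A --a--> B
B --a--> A
End in state A, which is an accepting state.

accepted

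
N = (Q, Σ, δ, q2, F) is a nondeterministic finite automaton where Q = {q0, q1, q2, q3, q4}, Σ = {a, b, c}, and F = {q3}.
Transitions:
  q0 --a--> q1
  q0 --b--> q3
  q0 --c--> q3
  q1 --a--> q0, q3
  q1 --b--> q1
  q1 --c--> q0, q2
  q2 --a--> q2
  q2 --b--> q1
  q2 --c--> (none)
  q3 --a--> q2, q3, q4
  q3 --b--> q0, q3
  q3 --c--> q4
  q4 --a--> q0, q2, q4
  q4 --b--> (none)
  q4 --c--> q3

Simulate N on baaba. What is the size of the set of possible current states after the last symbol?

5

Start: {q2}
read b: {q1}
read a: {q0, q3}
read a: {q1, q2, q3, q4}
read b: {q0, q1, q3}
read a: {q0, q1, q2, q3, q4}
Final reachable set {q0, q1, q2, q3, q4} has 5 states.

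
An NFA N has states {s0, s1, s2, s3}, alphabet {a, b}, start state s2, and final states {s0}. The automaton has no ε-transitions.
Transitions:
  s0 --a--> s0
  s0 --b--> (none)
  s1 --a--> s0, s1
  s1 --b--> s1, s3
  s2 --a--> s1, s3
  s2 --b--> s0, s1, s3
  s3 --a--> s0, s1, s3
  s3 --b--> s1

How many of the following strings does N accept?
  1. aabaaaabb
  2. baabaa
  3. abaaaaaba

2

aabaaaabb: rejected
baabaa: accepted
abaaaaaba: accepted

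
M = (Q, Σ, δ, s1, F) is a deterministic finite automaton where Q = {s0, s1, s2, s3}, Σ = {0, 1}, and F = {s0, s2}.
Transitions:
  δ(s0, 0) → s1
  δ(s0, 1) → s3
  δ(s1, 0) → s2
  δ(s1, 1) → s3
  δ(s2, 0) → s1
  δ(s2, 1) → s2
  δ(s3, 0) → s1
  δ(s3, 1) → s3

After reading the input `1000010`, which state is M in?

s1 --1--> s3
s3 --0--> s1
s1 --0--> s2
s2 --0--> s1
s1 --0--> s2
s2 --1--> s2
s2 --0--> s1

s1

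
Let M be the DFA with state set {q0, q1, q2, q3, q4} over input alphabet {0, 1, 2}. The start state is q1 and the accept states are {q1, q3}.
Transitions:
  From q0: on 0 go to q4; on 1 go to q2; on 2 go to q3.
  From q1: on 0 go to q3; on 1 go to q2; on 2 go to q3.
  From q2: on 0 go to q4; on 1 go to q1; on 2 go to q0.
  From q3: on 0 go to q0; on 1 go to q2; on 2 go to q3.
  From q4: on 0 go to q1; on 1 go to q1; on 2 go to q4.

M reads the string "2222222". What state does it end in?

q1 --2--> q3
q3 --2--> q3
q3 --2--> q3
q3 --2--> q3
q3 --2--> q3
q3 --2--> q3
q3 --2--> q3

q3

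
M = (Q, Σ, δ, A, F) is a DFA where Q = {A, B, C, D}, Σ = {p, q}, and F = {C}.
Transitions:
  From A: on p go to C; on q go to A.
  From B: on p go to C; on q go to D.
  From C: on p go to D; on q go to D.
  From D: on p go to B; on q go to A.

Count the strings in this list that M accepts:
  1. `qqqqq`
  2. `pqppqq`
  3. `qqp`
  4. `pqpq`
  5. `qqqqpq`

1

`qqqqq`: rejected
`pqppqq`: rejected
`qqp`: accepted
`pqpq`: rejected
`qqqqpq`: rejected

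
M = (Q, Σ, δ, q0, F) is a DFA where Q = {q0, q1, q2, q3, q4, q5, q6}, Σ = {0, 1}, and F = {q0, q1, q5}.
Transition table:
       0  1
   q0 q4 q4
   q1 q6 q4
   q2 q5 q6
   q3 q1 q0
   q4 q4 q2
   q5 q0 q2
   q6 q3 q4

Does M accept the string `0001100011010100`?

accepted

q0 --0--> q4
q4 --0--> q4
q4 --0--> q4
q4 --1--> q2
q2 --1--> q6
q6 --0--> q3
q3 --0--> q1
q1 --0--> q6
q6 --1--> q4
q4 --1--> q2
q2 --0--> q5
q5 --1--> q2
q2 --0--> q5
q5 --1--> q2
q2 --0--> q5
q5 --0--> q0
End in state q0, which is an accepting state.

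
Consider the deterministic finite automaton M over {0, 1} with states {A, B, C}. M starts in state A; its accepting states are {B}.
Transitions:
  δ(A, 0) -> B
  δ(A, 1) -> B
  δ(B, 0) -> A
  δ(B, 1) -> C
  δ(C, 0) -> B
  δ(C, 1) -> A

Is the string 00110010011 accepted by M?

rejected

A --0--> B
B --0--> A
A --1--> B
B --1--> C
C --0--> B
B --0--> A
A --1--> B
B --0--> A
A --0--> B
B --1--> C
C --1--> A
End in state A, which is not an accepting state.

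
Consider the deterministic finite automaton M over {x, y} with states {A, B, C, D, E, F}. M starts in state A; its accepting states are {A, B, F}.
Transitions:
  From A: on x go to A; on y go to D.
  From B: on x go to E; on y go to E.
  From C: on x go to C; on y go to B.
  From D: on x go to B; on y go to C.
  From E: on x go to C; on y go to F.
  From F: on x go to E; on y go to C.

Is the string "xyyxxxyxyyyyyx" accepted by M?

rejected

A --x--> A
A --y--> D
D --y--> C
C --x--> C
C --x--> C
C --x--> C
C --y--> B
B --x--> E
E --y--> F
F --y--> C
C --y--> B
B --y--> E
E --y--> F
F --x--> E
End in state E, which is not an accepting state.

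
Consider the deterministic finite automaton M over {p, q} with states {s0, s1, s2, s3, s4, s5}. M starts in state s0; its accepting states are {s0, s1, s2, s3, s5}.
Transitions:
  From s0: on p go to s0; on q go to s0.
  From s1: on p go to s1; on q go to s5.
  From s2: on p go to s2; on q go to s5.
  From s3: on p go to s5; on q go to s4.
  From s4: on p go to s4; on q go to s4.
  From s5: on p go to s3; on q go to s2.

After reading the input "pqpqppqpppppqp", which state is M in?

s0

s0 --p--> s0
s0 --q--> s0
s0 --p--> s0
s0 --q--> s0
s0 --p--> s0
s0 --p--> s0
s0 --q--> s0
s0 --p--> s0
s0 --p--> s0
s0 --p--> s0
s0 --p--> s0
s0 --p--> s0
s0 --q--> s0
s0 --p--> s0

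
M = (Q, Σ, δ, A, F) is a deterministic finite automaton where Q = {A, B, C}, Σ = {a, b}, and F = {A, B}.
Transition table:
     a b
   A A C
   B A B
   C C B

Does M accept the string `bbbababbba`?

accepted

A --b--> C
C --b--> B
B --b--> B
B --a--> A
A --b--> C
C --a--> C
C --b--> B
B --b--> B
B --b--> B
B --a--> A
End in state A, which is an accepting state.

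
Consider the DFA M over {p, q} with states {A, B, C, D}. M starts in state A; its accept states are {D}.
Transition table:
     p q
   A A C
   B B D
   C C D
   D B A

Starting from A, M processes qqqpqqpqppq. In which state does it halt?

A --q--> C
C --q--> D
D --q--> A
A --p--> A
A --q--> C
C --q--> D
D --p--> B
B --q--> D
D --p--> B
B --p--> B
B --q--> D

D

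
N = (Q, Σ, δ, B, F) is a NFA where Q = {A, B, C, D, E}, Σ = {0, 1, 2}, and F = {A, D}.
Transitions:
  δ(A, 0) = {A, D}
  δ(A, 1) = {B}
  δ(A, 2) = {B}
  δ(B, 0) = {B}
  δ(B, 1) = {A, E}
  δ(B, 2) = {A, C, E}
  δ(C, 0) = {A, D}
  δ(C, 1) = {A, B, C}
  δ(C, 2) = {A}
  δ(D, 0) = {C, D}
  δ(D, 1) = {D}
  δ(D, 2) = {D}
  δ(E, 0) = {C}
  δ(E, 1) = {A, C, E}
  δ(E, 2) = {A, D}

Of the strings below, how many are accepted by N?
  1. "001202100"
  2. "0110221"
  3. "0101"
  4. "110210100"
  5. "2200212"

"001202100": accepted
"0110221": accepted
"0101": accepted
"110210100": accepted
"2200212": accepted

5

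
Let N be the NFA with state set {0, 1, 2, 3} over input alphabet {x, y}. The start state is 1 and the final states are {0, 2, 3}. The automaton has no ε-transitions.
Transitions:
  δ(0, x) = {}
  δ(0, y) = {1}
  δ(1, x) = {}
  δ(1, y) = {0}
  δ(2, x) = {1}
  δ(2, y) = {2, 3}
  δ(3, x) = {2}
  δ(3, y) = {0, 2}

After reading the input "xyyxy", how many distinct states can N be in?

Start: {1}
read x: {}
The reachable set is empty and stays empty for the remaining 4 symbols.
Final reachable set {} has 0 states.

0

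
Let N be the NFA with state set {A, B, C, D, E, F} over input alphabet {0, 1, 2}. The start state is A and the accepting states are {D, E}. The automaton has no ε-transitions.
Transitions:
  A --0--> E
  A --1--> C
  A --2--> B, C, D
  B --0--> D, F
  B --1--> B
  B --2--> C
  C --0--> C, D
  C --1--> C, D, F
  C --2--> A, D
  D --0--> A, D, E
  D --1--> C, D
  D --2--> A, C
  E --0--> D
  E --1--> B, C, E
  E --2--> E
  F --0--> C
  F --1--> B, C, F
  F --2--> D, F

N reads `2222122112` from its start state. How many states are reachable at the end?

Start: {A}
read 2: {B, C, D}
read 2: {A, C, D}
read 2: {A, B, C, D}
read 2: {A, B, C, D}
read 1: {B, C, D, F}
read 2: {A, C, D, F}
read 2: {A, B, C, D, F}
read 1: {B, C, D, F}
read 1: {B, C, D, F}
read 2: {A, C, D, F}
Final reachable set {A, C, D, F} has 4 states.

4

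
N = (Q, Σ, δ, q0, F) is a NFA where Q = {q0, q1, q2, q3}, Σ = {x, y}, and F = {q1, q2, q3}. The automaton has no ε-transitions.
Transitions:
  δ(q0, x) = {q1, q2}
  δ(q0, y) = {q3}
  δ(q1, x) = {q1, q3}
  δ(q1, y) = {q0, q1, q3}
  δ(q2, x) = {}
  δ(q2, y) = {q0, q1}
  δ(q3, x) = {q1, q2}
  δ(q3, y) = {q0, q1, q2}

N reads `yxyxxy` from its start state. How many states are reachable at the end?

4

Start: {q0}
read y: {q3}
read x: {q1, q2}
read y: {q0, q1, q3}
read x: {q1, q2, q3}
read x: {q1, q2, q3}
read y: {q0, q1, q2, q3}
Final reachable set {q0, q1, q2, q3} has 4 states.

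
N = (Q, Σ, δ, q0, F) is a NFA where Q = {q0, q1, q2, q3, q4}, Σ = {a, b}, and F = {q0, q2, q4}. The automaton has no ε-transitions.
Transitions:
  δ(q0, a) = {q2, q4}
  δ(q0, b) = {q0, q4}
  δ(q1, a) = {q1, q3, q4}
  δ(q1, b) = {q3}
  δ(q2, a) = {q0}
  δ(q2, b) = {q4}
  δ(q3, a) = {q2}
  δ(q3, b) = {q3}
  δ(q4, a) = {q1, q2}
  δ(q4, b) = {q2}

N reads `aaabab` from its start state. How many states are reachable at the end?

4

Start: {q0}
read a: {q2, q4}
read a: {q0, q1, q2}
read a: {q0, q1, q2, q3, q4}
read b: {q0, q2, q3, q4}
read a: {q0, q1, q2, q4}
read b: {q0, q2, q3, q4}
Final reachable set {q0, q2, q3, q4} has 4 states.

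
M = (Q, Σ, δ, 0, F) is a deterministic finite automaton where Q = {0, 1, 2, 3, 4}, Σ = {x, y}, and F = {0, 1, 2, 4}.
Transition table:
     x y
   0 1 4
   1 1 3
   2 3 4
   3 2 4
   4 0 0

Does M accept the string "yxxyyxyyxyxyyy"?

0 --y--> 4
4 --x--> 0
0 --x--> 1
1 --y--> 3
3 --y--> 4
4 --x--> 0
0 --y--> 4
4 --y--> 0
0 --x--> 1
1 --y--> 3
3 --x--> 2
2 --y--> 4
4 --y--> 0
0 --y--> 4
End in state 4, which is an accepting state.

accepted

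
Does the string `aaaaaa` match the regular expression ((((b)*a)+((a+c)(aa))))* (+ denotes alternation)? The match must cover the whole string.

yes

Split into 6 pieces a · a · a · a · a · a; each matches (((b)*a)+((a+c)(aa))).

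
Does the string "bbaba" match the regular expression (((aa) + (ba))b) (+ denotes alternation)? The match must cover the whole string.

No split of bbaba into u·v has ((aa)+(ba)) matching u and b matching v.

no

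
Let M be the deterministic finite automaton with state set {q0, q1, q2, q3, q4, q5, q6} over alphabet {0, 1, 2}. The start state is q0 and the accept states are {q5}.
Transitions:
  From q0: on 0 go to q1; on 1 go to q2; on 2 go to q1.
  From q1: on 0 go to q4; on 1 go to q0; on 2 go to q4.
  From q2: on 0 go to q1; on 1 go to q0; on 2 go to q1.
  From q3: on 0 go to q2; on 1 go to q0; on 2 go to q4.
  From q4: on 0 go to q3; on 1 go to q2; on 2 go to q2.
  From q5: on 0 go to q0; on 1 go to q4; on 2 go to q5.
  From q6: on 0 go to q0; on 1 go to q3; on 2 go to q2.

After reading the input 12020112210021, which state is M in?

q0

q0 --1--> q2
q2 --2--> q1
q1 --0--> q4
q4 --2--> q2
q2 --0--> q1
q1 --1--> q0
q0 --1--> q2
q2 --2--> q1
q1 --2--> q4
q4 --1--> q2
q2 --0--> q1
q1 --0--> q4
q4 --2--> q2
q2 --1--> q0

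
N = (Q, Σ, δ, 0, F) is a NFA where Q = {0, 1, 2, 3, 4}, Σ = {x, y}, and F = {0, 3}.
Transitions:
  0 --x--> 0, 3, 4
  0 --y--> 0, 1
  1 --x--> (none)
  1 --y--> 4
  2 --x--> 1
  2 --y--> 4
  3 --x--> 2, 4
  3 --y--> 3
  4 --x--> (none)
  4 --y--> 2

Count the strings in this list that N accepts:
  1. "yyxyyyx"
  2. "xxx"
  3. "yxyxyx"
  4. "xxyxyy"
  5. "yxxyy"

"yyxyyyx": accepted
"xxx": accepted
"yxyxyx": accepted
"xxyxyy": accepted
"yxxyy": accepted

5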